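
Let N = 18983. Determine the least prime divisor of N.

41

18983 is odd.
Digit sum 29, not divisible by 3.
Ends in 3: not divisible by 5.
7: 18983 = 7·2711 + 6
11: 18983 = 11·1725 + 8
13: 18983 = 13·1460 + 3
17: 18983 = 17·1116 + 11
19: 18983 = 19·999 + 2
23: 18983 = 23·825 + 8
29: 18983 = 29·654 + 17
31: 18983 = 31·612 + 11
37: 18983 = 37·513 + 2
41: 18983 = 41·463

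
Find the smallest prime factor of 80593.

80593 is odd.
Digit sum 25, not divisible by 3.
Ends in 3: not divisible by 5.
7: 80593 = 7·11513 + 2
11: 80593 = 11·7326 + 7
13: 80593 = 13·6199 + 6
17: 80593 = 17·4740 + 13
19: 80593 = 19·4241 + 14
23: 80593 = 23·3504 + 1
29: 80593 = 29·2779 + 2
31: 80593 = 31·2599 + 24
37: 80593 = 37·2178 + 7
41: 80593 = 41·1965 + 28
43: 80593 = 43·1874 + 11
47: 80593 = 47·1714 + 35
53: 80593 = 53·1520 + 33
59: 80593 = 59·1365 + 58
61: 80593 = 61·1321 + 12
67: 80593 = 67·1202 + 59
71: 80593 = 71·1135 + 8
73: 80593 = 73·1104 + 1
79: 80593 = 79·1020 + 13
83: 80593 = 83·971

83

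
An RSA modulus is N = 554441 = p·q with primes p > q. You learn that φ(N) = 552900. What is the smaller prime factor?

571

φ(n) = (p−1)(q−1) = n − (p+q) + 1, so p + q = 554441 − 552900 + 1 = 1542.
p and q are the roots of t² − 1542t + 554441 = 0.
Discriminant: 1542² − 4·554441 = 2377764 − 2217764 = 160000; √160000 = 400.
q = (1542 − 400)/2 = 571, p = (1542 + 400)/2 = 971.
Check: 571 · 971 = 554441.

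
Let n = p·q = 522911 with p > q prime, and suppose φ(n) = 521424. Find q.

φ(n) = (p−1)(q−1) = n − (p+q) + 1, so p + q = 522911 − 521424 + 1 = 1488.
p and q are the roots of t² − 1488t + 522911 = 0.
Discriminant: 1488² − 4·522911 = 2214144 − 2091644 = 122500; √122500 = 350.
q = (1488 − 350)/2 = 569, p = (1488 + 350)/2 = 919.
Check: 569 · 919 = 522911.

569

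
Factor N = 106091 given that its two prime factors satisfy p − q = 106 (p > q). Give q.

Since p = q + 106, we have 106091 = q(q + 106), so q² + 106q − 106091 = 0.
Discriminant: 106² + 4·106091 = 11236 + 424364 = 435600; √435600 = 660.
q = (−106 + 660)/2 = 277, and p = q + 106 = 383.
Check: 277 · 383 = 106091.

277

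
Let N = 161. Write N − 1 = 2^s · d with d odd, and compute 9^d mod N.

123

161 − 1 = 160 = 2^5 · 5, so d = 5.
9^1 ≡ 9 (mod 161)
9^2 ≡ 9^2 = 81 ≡ 81 (mod 161)
9^4 ≡ 81^2 = 6561 ≡ 121 (mod 161)
5 = 4 + 1 in binary powers of 2.
So 9^5 ≡ 121 · 9 ≡ 123 (mod 161).
Squaring chain: 123 → 156 → 25 → 142 → 39; never reaches −1, so base 9 is a Miller–Rabin witness that 161 is composite.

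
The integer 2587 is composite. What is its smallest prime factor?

2587 is odd.
Digit sum 22, not divisible by 3.
Ends in 7: not divisible by 5.
7: 2587 = 7·369 + 4
11: 2587 = 11·235 + 2
13: 2587 = 13·199

13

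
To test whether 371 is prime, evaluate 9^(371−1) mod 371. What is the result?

9^1 ≡ 9 (mod 371)
9^2 ≡ 9^2 = 81 ≡ 81 (mod 371)
9^4 ≡ 81^2 = 6561 ≡ 254 (mod 371)
9^8 ≡ 254^2 = 64516 ≡ 333 (mod 371)
9^16 ≡ 333^2 = 110889 ≡ 331 (mod 371)
9^32 ≡ 331^2 = 109561 ≡ 116 (mod 371)
9^64 ≡ 116^2 = 13456 ≡ 100 (mod 371)
9^128 ≡ 100^2 = 10000 ≡ 354 (mod 371)
9^256 ≡ 354^2 = 125316 ≡ 289 (mod 371)
370 = 256 + 64 + 32 + 16 + 2 in binary powers of 2.
So 9^370 ≡ 289 · 100 · 116 · 331 · 81 ≡ 275 (mod 371).
Since 275 ≠ 1, base 9 is a Fermat witness: 371 is composite.

275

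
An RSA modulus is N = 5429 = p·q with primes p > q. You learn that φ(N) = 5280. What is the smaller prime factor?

61

φ(n) = (p−1)(q−1) = n − (p+q) + 1, so p + q = 5429 − 5280 + 1 = 150.
p and q are the roots of t² − 150t + 5429 = 0.
Discriminant: 150² − 4·5429 = 22500 − 21716 = 784; √784 = 28.
q = (150 − 28)/2 = 61, p = (150 + 28)/2 = 89.
Check: 61 · 89 = 5429.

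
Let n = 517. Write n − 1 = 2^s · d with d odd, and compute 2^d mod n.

28

517 − 1 = 516 = 2^2 · 129, so d = 129.
2^1 ≡ 2 (mod 517)
2^2 ≡ 2^2 = 4 ≡ 4 (mod 517)
2^4 ≡ 4^2 = 16 ≡ 16 (mod 517)
2^8 ≡ 16^2 = 256 ≡ 256 (mod 517)
2^16 ≡ 256^2 = 65536 ≡ 394 (mod 517)
2^32 ≡ 394^2 = 155236 ≡ 136 (mod 517)
2^64 ≡ 136^2 = 18496 ≡ 401 (mod 517)
2^128 ≡ 401^2 = 160801 ≡ 14 (mod 517)
129 = 128 + 1 in binary powers of 2.
So 2^129 ≡ 14 · 2 ≡ 28 (mod 517).
Squaring chain: 28 → 267; never reaches −1, so base 2 is a Miller–Rabin witness that 517 is composite.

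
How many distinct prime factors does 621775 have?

621775 = 5^2 · 24871
24871 = 7 · 3553
3553 = 11 · 323
323 = 17 · 19
621775 = 5^2 · 7 · 11 · 17 · 19, which has 5 distinct prime factors.

5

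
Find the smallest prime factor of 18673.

71

18673 is odd.
Digit sum 25, not divisible by 3.
Ends in 3: not divisible by 5.
7: 18673 = 7·2667 + 4
11: 18673 = 11·1697 + 6
13: 18673 = 13·1436 + 5
17: 18673 = 17·1098 + 7
19: 18673 = 19·982 + 15
23: 18673 = 23·811 + 20
29: 18673 = 29·643 + 26
31: 18673 = 31·602 + 11
37: 18673 = 37·504 + 25
41: 18673 = 41·455 + 18
43: 18673 = 43·434 + 11
47: 18673 = 47·397 + 14
53: 18673 = 53·352 + 17
59: 18673 = 59·316 + 29
61: 18673 = 61·306 + 7
67: 18673 = 67·278 + 47
71: 18673 = 71·263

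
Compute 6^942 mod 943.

6^1 ≡ 6 (mod 943)
6^2 ≡ 6^2 = 36 ≡ 36 (mod 943)
6^4 ≡ 36^2 = 1296 ≡ 353 (mod 943)
6^8 ≡ 353^2 = 124609 ≡ 133 (mod 943)
6^16 ≡ 133^2 = 17689 ≡ 715 (mod 943)
6^32 ≡ 715^2 = 511225 ≡ 119 (mod 943)
6^64 ≡ 119^2 = 14161 ≡ 16 (mod 943)
6^128 ≡ 16^2 = 256 ≡ 256 (mod 943)
6^256 ≡ 256^2 = 65536 ≡ 469 (mod 943)
6^512 ≡ 469^2 = 219961 ≡ 242 (mod 943)
942 = 512 + 256 + 128 + 32 + 8 + 4 + 2 in binary powers of 2.
So 6^942 ≡ 242 · 469 · 256 · 119 · 133 · 353 · 36 ≡ 210 (mod 943).
Since 210 ≠ 1, base 6 is a Fermat witness: 943 is composite.

210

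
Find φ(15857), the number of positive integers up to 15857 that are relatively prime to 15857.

15600

Factor: 15857 = 101 · 157.
φ(15857) = (101−1) · (157−1) = 100 · 156 = 15600.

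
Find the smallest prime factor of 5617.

41

5617 is odd.
Digit sum 19, not divisible by 3.
Ends in 7: not divisible by 5.
7: 5617 = 7·802 + 3
11: 5617 = 11·510 + 7
13: 5617 = 13·432 + 1
17: 5617 = 17·330 + 7
19: 5617 = 19·295 + 12
23: 5617 = 23·244 + 5
29: 5617 = 29·193 + 20
31: 5617 = 31·181 + 6
37: 5617 = 37·151 + 30
41: 5617 = 41·137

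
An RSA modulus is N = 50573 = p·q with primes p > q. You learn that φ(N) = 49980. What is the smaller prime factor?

φ(n) = (p−1)(q−1) = n − (p+q) + 1, so p + q = 50573 − 49980 + 1 = 594.
p and q are the roots of t² − 594t + 50573 = 0.
Discriminant: 594² − 4·50573 = 352836 − 202292 = 150544; √150544 = 388.
q = (594 − 388)/2 = 103, p = (594 + 388)/2 = 491.
Check: 103 · 491 = 50573.

103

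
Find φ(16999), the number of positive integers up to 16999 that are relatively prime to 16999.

16720

Factor: 16999 = 89 · 191.
φ(16999) = (89−1) · (191−1) = 88 · 190 = 16720.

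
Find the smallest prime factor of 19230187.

83

19230187 is odd.
Digit sum 31, not divisible by 3.
Ends in 7: not divisible by 5.
7: 19230187 = 7·2747169 + 4
11: 19230187 = 11·1748198 + 9
13: 19230187 = 13·1479245 + 2
17: 19230187 = 17·1131187 + 8
19: 19230187 = 19·1012115 + 2
23: 19230187 = 23·836095 + 2
29: 19230187 = 29·663109 + 26
31: 19230187 = 31·620328 + 19
37: 19230187 = 37·519734 + 29
41: 19230187 = 41·469028 + 39
43: 19230187 = 43·447213 + 28
47: 19230187 = 47·409152 + 43
53: 19230187 = 53·362833 + 38
59: 19230187 = 59·325935 + 22
61: 19230187 = 61·315248 + 59
67: 19230187 = 67·287017 + 48
71: 19230187 = 71·270847 + 50
73: 19230187 = 73·263427 + 16
79: 19230187 = 79·243420 + 7
83: 19230187 = 83·231689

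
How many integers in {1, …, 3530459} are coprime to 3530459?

3459456

Factor: 3530459 = 113 · 157 · 199.
φ(3530459) = (113−1) · (157−1) · (199−1) = 112 · 156 · 198 = 3459456.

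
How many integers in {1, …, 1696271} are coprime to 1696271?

1651480

Factor: 1696271 = 83 · 107 · 191.
φ(1696271) = (83−1) · (107−1) · (191−1) = 82 · 106 · 190 = 1651480.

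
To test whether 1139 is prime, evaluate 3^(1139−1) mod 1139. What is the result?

1097

3^1 ≡ 3 (mod 1139)
3^2 ≡ 3^2 = 9 ≡ 9 (mod 1139)
3^4 ≡ 9^2 = 81 ≡ 81 (mod 1139)
3^8 ≡ 81^2 = 6561 ≡ 866 (mod 1139)
3^16 ≡ 866^2 = 749956 ≡ 494 (mod 1139)
3^32 ≡ 494^2 = 244036 ≡ 290 (mod 1139)
3^64 ≡ 290^2 = 84100 ≡ 953 (mod 1139)
3^128 ≡ 953^2 = 908209 ≡ 426 (mod 1139)
3^256 ≡ 426^2 = 181476 ≡ 375 (mod 1139)
3^512 ≡ 375^2 = 140625 ≡ 528 (mod 1139)
3^1024 ≡ 528^2 = 278784 ≡ 868 (mod 1139)
1138 = 1024 + 64 + 32 + 16 + 2 in binary powers of 2.
So 3^1138 ≡ 868 · 953 · 290 · 494 · 9 ≡ 1097 (mod 1139).
Since 1097 ≠ 1, base 3 is a Fermat witness: 1139 is composite.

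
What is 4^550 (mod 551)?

517

4^1 ≡ 4 (mod 551)
4^2 ≡ 4^2 = 16 ≡ 16 (mod 551)
4^4 ≡ 16^2 = 256 ≡ 256 (mod 551)
4^8 ≡ 256^2 = 65536 ≡ 518 (mod 551)
4^16 ≡ 518^2 = 268324 ≡ 538 (mod 551)
4^32 ≡ 538^2 = 289444 ≡ 169 (mod 551)
4^64 ≡ 169^2 = 28561 ≡ 460 (mod 551)
4^128 ≡ 460^2 = 211600 ≡ 16 (mod 551)
4^256 ≡ 16^2 = 256 ≡ 256 (mod 551)
4^512 ≡ 256^2 = 65536 ≡ 518 (mod 551)
550 = 512 + 32 + 4 + 2 in binary powers of 2.
So 4^550 ≡ 518 · 169 · 256 · 16 ≡ 517 (mod 551).
Since 517 ≠ 1, base 4 is a Fermat witness: 551 is composite.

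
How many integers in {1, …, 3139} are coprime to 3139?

Factor: 3139 = 43 · 73.
φ(3139) = (43−1) · (73−1) = 42 · 72 = 3024.

3024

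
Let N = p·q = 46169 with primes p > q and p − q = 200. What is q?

Since p = q + 200, we have 46169 = q(q + 200), so q² + 200q − 46169 = 0.
Discriminant: 200² + 4·46169 = 40000 + 184676 = 224676; √224676 = 474.
q = (−200 + 474)/2 = 137, and p = q + 200 = 337.
Check: 137 · 337 = 46169.

137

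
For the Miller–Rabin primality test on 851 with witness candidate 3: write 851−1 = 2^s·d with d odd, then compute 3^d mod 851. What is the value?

324

851 − 1 = 850 = 2^1 · 425, so d = 425.
3^1 ≡ 3 (mod 851)
3^2 ≡ 3^2 = 9 ≡ 9 (mod 851)
3^4 ≡ 9^2 = 81 ≡ 81 (mod 851)
3^8 ≡ 81^2 = 6561 ≡ 604 (mod 851)
3^16 ≡ 604^2 = 364816 ≡ 588 (mod 851)
3^32 ≡ 588^2 = 345744 ≡ 238 (mod 851)
3^64 ≡ 238^2 = 56644 ≡ 478 (mod 851)
3^128 ≡ 478^2 = 228484 ≡ 416 (mod 851)
3^256 ≡ 416^2 = 173056 ≡ 303 (mod 851)
425 = 256 + 128 + 32 + 8 + 1 in binary powers of 2.
So 3^425 ≡ 303 · 416 · 238 · 604 · 3 ≡ 324 (mod 851).
Squaring chain: 324; never reaches −1, so base 3 is a Miller–Rabin witness that 851 is composite.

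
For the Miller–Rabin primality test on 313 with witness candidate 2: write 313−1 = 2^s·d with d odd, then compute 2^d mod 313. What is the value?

25

313 − 1 = 312 = 2^3 · 39, so d = 39.
2^1 ≡ 2 (mod 313)
2^2 ≡ 2^2 = 4 ≡ 4 (mod 313)
2^4 ≡ 4^2 = 16 ≡ 16 (mod 313)
2^8 ≡ 16^2 = 256 ≡ 256 (mod 313)
2^16 ≡ 256^2 = 65536 ≡ 119 (mod 313)
2^32 ≡ 119^2 = 14161 ≡ 76 (mod 313)
39 = 32 + 4 + 2 + 1 in binary powers of 2.
So 2^39 ≡ 76 · 16 · 4 · 2 ≡ 25 (mod 313).
Squaring chain: 25 → 312 → 1; reaches −1, so base 2 does not prove 313 composite.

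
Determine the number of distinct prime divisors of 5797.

3

5797 = 11 · 527
527 = 17 · 31
5797 = 11 · 17 · 31, which has 3 distinct prime factors.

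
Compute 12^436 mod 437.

292

12^1 ≡ 12 (mod 437)
12^2 ≡ 12^2 = 144 ≡ 144 (mod 437)
12^4 ≡ 144^2 = 20736 ≡ 197 (mod 437)
12^8 ≡ 197^2 = 38809 ≡ 353 (mod 437)
12^16 ≡ 353^2 = 124609 ≡ 64 (mod 437)
12^32 ≡ 64^2 = 4096 ≡ 163 (mod 437)
12^64 ≡ 163^2 = 26569 ≡ 349 (mod 437)
12^128 ≡ 349^2 = 121801 ≡ 315 (mod 437)
12^256 ≡ 315^2 = 99225 ≡ 26 (mod 437)
436 = 256 + 128 + 32 + 16 + 4 in binary powers of 2.
So 12^436 ≡ 26 · 315 · 163 · 64 · 197 ≡ 292 (mod 437).
Since 292 ≠ 1, base 12 is a Fermat witness: 437 is composite.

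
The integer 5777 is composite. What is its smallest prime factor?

53

5777 is odd.
Digit sum 26, not divisible by 3.
Ends in 7: not divisible by 5.
7: 5777 = 7·825 + 2
11: 5777 = 11·525 + 2
13: 5777 = 13·444 + 5
17: 5777 = 17·339 + 14
19: 5777 = 19·304 + 1
23: 5777 = 23·251 + 4
29: 5777 = 29·199 + 6
31: 5777 = 31·186 + 11
37: 5777 = 37·156 + 5
41: 5777 = 41·140 + 37
43: 5777 = 43·134 + 15
47: 5777 = 47·122 + 43
53: 5777 = 53·109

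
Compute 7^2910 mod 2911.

7^1 ≡ 7 (mod 2911)
7^2 ≡ 7^2 = 49 ≡ 49 (mod 2911)
7^4 ≡ 49^2 = 2401 ≡ 2401 (mod 2911)
7^8 ≡ 2401^2 = 5764801 ≡ 1021 (mod 2911)
7^16 ≡ 1021^2 = 1042441 ≡ 303 (mod 2911)
7^32 ≡ 303^2 = 91809 ≡ 1568 (mod 2911)
7^64 ≡ 1568^2 = 2458624 ≡ 1740 (mod 2911)
7^128 ≡ 1740^2 = 3027600 ≡ 160 (mod 2911)
7^256 ≡ 160^2 = 25600 ≡ 2312 (mod 2911)
7^512 ≡ 2312^2 = 5345344 ≡ 748 (mod 2911)
7^1024 ≡ 748^2 = 559504 ≡ 592 (mod 2911)
7^2048 ≡ 592^2 = 350464 ≡ 1144 (mod 2911)
2910 = 2048 + 512 + 256 + 64 + 16 + 8 + 4 + 2 in binary powers of 2.
So 7^2910 ≡ 1144 · 748 · 2312 · 1740 · 303 · 1021 · 2401 · 49 ≡ 1795 (mod 2911).
Since 1795 ≠ 1, base 7 is a Fermat witness: 2911 is composite.

1795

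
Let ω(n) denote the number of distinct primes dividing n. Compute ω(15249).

4

15249 = 3 · 5083
5083 = 13 · 391
391 = 17 · 23
15249 = 3 · 13 · 17 · 23, which has 4 distinct prime factors.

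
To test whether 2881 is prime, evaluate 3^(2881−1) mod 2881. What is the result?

3^1 ≡ 3 (mod 2881)
3^2 ≡ 3^2 = 9 ≡ 9 (mod 2881)
3^4 ≡ 9^2 = 81 ≡ 81 (mod 2881)
3^8 ≡ 81^2 = 6561 ≡ 799 (mod 2881)
3^16 ≡ 799^2 = 638401 ≡ 1700 (mod 2881)
3^32 ≡ 1700^2 = 2890000 ≡ 357 (mod 2881)
3^64 ≡ 357^2 = 127449 ≡ 685 (mod 2881)
3^128 ≡ 685^2 = 469225 ≡ 2503 (mod 2881)
3^256 ≡ 2503^2 = 6265009 ≡ 1715 (mod 2881)
3^512 ≡ 1715^2 = 2941225 ≡ 2605 (mod 2881)
3^1024 ≡ 2605^2 = 6786025 ≡ 1270 (mod 2881)
3^2048 ≡ 1270^2 = 1612900 ≡ 2421 (mod 2881)
2880 = 2048 + 512 + 256 + 64 in binary powers of 2.
So 3^2880 ≡ 2421 · 2605 · 1715 · 685 ≡ 618 (mod 2881).
Since 618 ≠ 1, base 3 is a Fermat witness: 2881 is composite.

618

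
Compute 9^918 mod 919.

9^1 ≡ 9 (mod 919)
9^2 ≡ 9^2 = 81 ≡ 81 (mod 919)
9^4 ≡ 81^2 = 6561 ≡ 128 (mod 919)
9^8 ≡ 128^2 = 16384 ≡ 761 (mod 919)
9^16 ≡ 761^2 = 579121 ≡ 151 (mod 919)
9^32 ≡ 151^2 = 22801 ≡ 745 (mod 919)
9^64 ≡ 745^2 = 555025 ≡ 868 (mod 919)
9^128 ≡ 868^2 = 753424 ≡ 763 (mod 919)
9^256 ≡ 763^2 = 582169 ≡ 442 (mod 919)
9^512 ≡ 442^2 = 195364 ≡ 536 (mod 919)
918 = 512 + 256 + 128 + 16 + 4 + 2 in binary powers of 2.
So 9^918 ≡ 536 · 442 · 763 · 151 · 128 · 81 ≡ 1 (mod 919).
Since the result is 1, base 9 gives no evidence that 919 is composite.

1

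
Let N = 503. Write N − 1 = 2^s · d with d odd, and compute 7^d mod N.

1

503 − 1 = 502 = 2^1 · 251, so d = 251.
7^1 ≡ 7 (mod 503)
7^2 ≡ 7^2 = 49 ≡ 49 (mod 503)
7^4 ≡ 49^2 = 2401 ≡ 389 (mod 503)
7^8 ≡ 389^2 = 151321 ≡ 421 (mod 503)
7^16 ≡ 421^2 = 177241 ≡ 185 (mod 503)
7^32 ≡ 185^2 = 34225 ≡ 21 (mod 503)
7^64 ≡ 21^2 = 441 ≡ 441 (mod 503)
7^128 ≡ 441^2 = 194481 ≡ 323 (mod 503)
251 = 128 + 64 + 32 + 16 + 8 + 2 + 1 in binary powers of 2.
So 7^251 ≡ 323 · 441 · 21 · 185 · 421 · 49 · 7 ≡ 1 (mod 503).
Since 7^d ≡ 1 (mod 503), base 7 does not prove 503 composite.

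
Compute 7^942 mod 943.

156

7^1 ≡ 7 (mod 943)
7^2 ≡ 7^2 = 49 ≡ 49 (mod 943)
7^4 ≡ 49^2 = 2401 ≡ 515 (mod 943)
7^8 ≡ 515^2 = 265225 ≡ 242 (mod 943)
7^16 ≡ 242^2 = 58564 ≡ 98 (mod 943)
7^32 ≡ 98^2 = 9604 ≡ 174 (mod 943)
7^64 ≡ 174^2 = 30276 ≡ 100 (mod 943)
7^128 ≡ 100^2 = 10000 ≡ 570 (mod 943)
7^256 ≡ 570^2 = 324900 ≡ 508 (mod 943)
7^512 ≡ 508^2 = 258064 ≡ 625 (mod 943)
942 = 512 + 256 + 128 + 32 + 8 + 4 + 2 in binary powers of 2.
So 7^942 ≡ 625 · 508 · 570 · 174 · 242 · 515 · 49 ≡ 156 (mod 943).
Since 156 ≠ 1, base 7 is a Fermat witness: 943 is composite.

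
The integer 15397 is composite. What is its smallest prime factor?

89

15397 is odd.
Digit sum 25, not divisible by 3.
Ends in 7: not divisible by 5.
7: 15397 = 7·2199 + 4
11: 15397 = 11·1399 + 8
13: 15397 = 13·1184 + 5
17: 15397 = 17·905 + 12
19: 15397 = 19·810 + 7
23: 15397 = 23·669 + 10
29: 15397 = 29·530 + 27
31: 15397 = 31·496 + 21
37: 15397 = 37·416 + 5
41: 15397 = 41·375 + 22
43: 15397 = 43·358 + 3
47: 15397 = 47·327 + 28
53: 15397 = 53·290 + 27
59: 15397 = 59·260 + 57
61: 15397 = 61·252 + 25
67: 15397 = 67·229 + 54
71: 15397 = 71·216 + 61
73: 15397 = 73·210 + 67
79: 15397 = 79·194 + 71
83: 15397 = 83·185 + 42
89: 15397 = 89·173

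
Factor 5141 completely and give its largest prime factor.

97

5141 = 53 · 97
97 is prime.
So 5141 = 53 · 97; the largest prime factor is 97.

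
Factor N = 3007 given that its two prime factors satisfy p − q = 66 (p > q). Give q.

Since p = q + 66, we have 3007 = q(q + 66), so q² + 66q − 3007 = 0.
Discriminant: 66² + 4·3007 = 4356 + 12028 = 16384; √16384 = 128.
q = (−66 + 128)/2 = 31, and p = q + 66 = 97.
Check: 31 · 97 = 3007.

31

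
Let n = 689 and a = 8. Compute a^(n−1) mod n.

8^1 ≡ 8 (mod 689)
8^2 ≡ 8^2 = 64 ≡ 64 (mod 689)
8^4 ≡ 64^2 = 4096 ≡ 651 (mod 689)
8^8 ≡ 651^2 = 423801 ≡ 66 (mod 689)
8^16 ≡ 66^2 = 4356 ≡ 222 (mod 689)
8^32 ≡ 222^2 = 49284 ≡ 365 (mod 689)
8^64 ≡ 365^2 = 133225 ≡ 248 (mod 689)
8^128 ≡ 248^2 = 61504 ≡ 183 (mod 689)
8^256 ≡ 183^2 = 33489 ≡ 417 (mod 689)
8^512 ≡ 417^2 = 173889 ≡ 261 (mod 689)
688 = 512 + 128 + 32 + 16 in binary powers of 2.
So 8^688 ≡ 261 · 183 · 365 · 222 ≡ 248 (mod 689).
Since 248 ≠ 1, base 8 is a Fermat witness: 689 is composite.

248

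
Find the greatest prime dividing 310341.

71

310341 = 3 · 103447
103447 = 31 · 3337
3337 = 47 · 71
71 is prime.
So 310341 = 3 · 31 · 47 · 71; the largest prime factor is 71.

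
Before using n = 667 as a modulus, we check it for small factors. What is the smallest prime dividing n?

667 is odd.
Digit sum 19, not divisible by 3.
Ends in 7: not divisible by 5.
7: 667 = 7·95 + 2
11: 667 = 11·60 + 7
13: 667 = 13·51 + 4
17: 667 = 17·39 + 4
19: 667 = 19·35 + 2
23: 667 = 23·29

23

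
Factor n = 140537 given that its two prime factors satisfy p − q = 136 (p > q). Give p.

449

Since p = q + 136, we have 140537 = q(q + 136), so q² + 136q − 140537 = 0.
Discriminant: 136² + 4·140537 = 18496 + 562148 = 580644; √580644 = 762.
q = (−136 + 762)/2 = 313, and p = q + 136 = 449.
Check: 313 · 449 = 140537.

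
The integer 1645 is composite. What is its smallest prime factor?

5

1645 is odd.
Digit sum 16, not divisible by 3.
Ends in 5: divisible by 5.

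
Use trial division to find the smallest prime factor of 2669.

2669 is odd.
Digit sum 23, not divisible by 3.
Ends in 9: not divisible by 5.
7: 2669 = 7·381 + 2
11: 2669 = 11·242 + 7
13: 2669 = 13·205 + 4
17: 2669 = 17·157

17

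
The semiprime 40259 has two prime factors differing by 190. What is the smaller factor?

127

Since p = q + 190, we have 40259 = q(q + 190), so q² + 190q − 40259 = 0.
Discriminant: 190² + 4·40259 = 36100 + 161036 = 197136; √197136 = 444.
q = (−190 + 444)/2 = 127, and p = q + 190 = 317.
Check: 127 · 317 = 40259.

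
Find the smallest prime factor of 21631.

21631 is odd.
Digit sum 13, not divisible by 3.
Ends in 1: not divisible by 5.
7: 21631 = 7·3090 + 1
11: 21631 = 11·1966 + 5
13: 21631 = 13·1663 + 12
17: 21631 = 17·1272 + 7
19: 21631 = 19·1138 + 9
23: 21631 = 23·940 + 11
29: 21631 = 29·745 + 26
31: 21631 = 31·697 + 24
37: 21631 = 37·584 + 23
41: 21631 = 41·527 + 24
43: 21631 = 43·503 + 2
47: 21631 = 47·460 + 11
53: 21631 = 53·408 + 7
59: 21631 = 59·366 + 37
61: 21631 = 61·354 + 37
67: 21631 = 67·322 + 57
71: 21631 = 71·304 + 47
73: 21631 = 73·296 + 23
79: 21631 = 79·273 + 64
83: 21631 = 83·260 + 51
89: 21631 = 89·243 + 4
97: 21631 = 97·223

97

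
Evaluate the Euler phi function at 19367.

Factor: 19367 = 107 · 181.
φ(19367) = (107−1) · (181−1) = 106 · 180 = 19080.

19080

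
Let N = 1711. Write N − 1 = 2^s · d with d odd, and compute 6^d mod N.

760

1711 − 1 = 1710 = 2^1 · 855, so d = 855.
6^1 ≡ 6 (mod 1711)
6^2 ≡ 6^2 = 36 ≡ 36 (mod 1711)
6^4 ≡ 36^2 = 1296 ≡ 1296 (mod 1711)
6^8 ≡ 1296^2 = 1679616 ≡ 1125 (mod 1711)
6^16 ≡ 1125^2 = 1265625 ≡ 1196 (mod 1711)
6^32 ≡ 1196^2 = 1430416 ≡ 20 (mod 1711)
6^64 ≡ 20^2 = 400 ≡ 400 (mod 1711)
6^128 ≡ 400^2 = 160000 ≡ 877 (mod 1711)
6^256 ≡ 877^2 = 769129 ≡ 890 (mod 1711)
6^512 ≡ 890^2 = 792100 ≡ 1618 (mod 1711)
855 = 512 + 256 + 64 + 16 + 4 + 2 + 1 in binary powers of 2.
So 6^855 ≡ 1618 · 890 · 400 · 1196 · 1296 · 36 · 6 ≡ 760 (mod 1711).
Squaring chain: 760; never reaches −1, so base 6 is a Miller–Rabin witness that 1711 is composite.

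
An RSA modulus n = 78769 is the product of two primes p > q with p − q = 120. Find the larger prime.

Since p = q + 120, we have 78769 = q(q + 120), so q² + 120q − 78769 = 0.
Discriminant: 120² + 4·78769 = 14400 + 315076 = 329476; √329476 = 574.
q = (−120 + 574)/2 = 227, and p = q + 120 = 347.
Check: 227 · 347 = 78769.

347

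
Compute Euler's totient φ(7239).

4536

Factor: 7239 = 3 · 19 · 127.
φ(7239) = (3−1) · (19−1) · (127−1) = 2 · 18 · 126 = 4536.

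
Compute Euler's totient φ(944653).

Factor: 944653 = 47 · 101 · 199.
φ(944653) = (47−1) · (101−1) · (199−1) = 46 · 100 · 198 = 910800.

910800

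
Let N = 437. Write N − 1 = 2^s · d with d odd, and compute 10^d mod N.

437 − 1 = 436 = 2^2 · 109, so d = 109.
10^1 ≡ 10 (mod 437)
10^2 ≡ 10^2 = 100 ≡ 100 (mod 437)
10^4 ≡ 100^2 = 10000 ≡ 386 (mod 437)
10^8 ≡ 386^2 = 148996 ≡ 416 (mod 437)
10^16 ≡ 416^2 = 173056 ≡ 4 (mod 437)
10^32 ≡ 4^2 = 16 ≡ 16 (mod 437)
10^64 ≡ 16^2 = 256 ≡ 256 (mod 437)
109 = 64 + 32 + 8 + 4 + 1 in binary powers of 2.
So 10^109 ≡ 256 · 16 · 416 · 386 · 10 ≡ 352 (mod 437).
Squaring chain: 352 → 233; never reaches −1, so base 10 is a Miller–Rabin witness that 437 is composite.

352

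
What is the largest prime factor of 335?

67

335 = 5 · 67
67 is prime.
So 335 = 5 · 67; the largest prime factor is 67.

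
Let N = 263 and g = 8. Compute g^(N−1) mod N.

8^1 ≡ 8 (mod 263)
8^2 ≡ 8^2 = 64 ≡ 64 (mod 263)
8^4 ≡ 64^2 = 4096 ≡ 151 (mod 263)
8^8 ≡ 151^2 = 22801 ≡ 183 (mod 263)
8^16 ≡ 183^2 = 33489 ≡ 88 (mod 263)
8^32 ≡ 88^2 = 7744 ≡ 117 (mod 263)
8^64 ≡ 117^2 = 13689 ≡ 13 (mod 263)
8^128 ≡ 13^2 = 169 ≡ 169 (mod 263)
8^256 ≡ 169^2 = 28561 ≡ 157 (mod 263)
262 = 256 + 4 + 2 in binary powers of 2.
So 8^262 ≡ 157 · 151 · 64 ≡ 1 (mod 263).
Since the result is 1, base 8 gives no evidence that 263 is composite.

1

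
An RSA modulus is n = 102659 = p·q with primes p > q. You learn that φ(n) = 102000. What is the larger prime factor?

φ(n) = (p−1)(q−1) = n − (p+q) + 1, so p + q = 102659 − 102000 + 1 = 660.
p and q are the roots of t² − 660t + 102659 = 0.
Discriminant: 660² − 4·102659 = 435600 − 410636 = 24964; √24964 = 158.
q = (660 − 158)/2 = 251, p = (660 + 158)/2 = 409.
Check: 251 · 409 = 102659.

409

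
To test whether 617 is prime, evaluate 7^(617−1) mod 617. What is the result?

1

7^1 ≡ 7 (mod 617)
7^2 ≡ 7^2 = 49 ≡ 49 (mod 617)
7^4 ≡ 49^2 = 2401 ≡ 550 (mod 617)
7^8 ≡ 550^2 = 302500 ≡ 170 (mod 617)
7^16 ≡ 170^2 = 28900 ≡ 518 (mod 617)
7^32 ≡ 518^2 = 268324 ≡ 546 (mod 617)
7^64 ≡ 546^2 = 298116 ≡ 105 (mod 617)
7^128 ≡ 105^2 = 11025 ≡ 536 (mod 617)
7^256 ≡ 536^2 = 287296 ≡ 391 (mod 617)
7^512 ≡ 391^2 = 152881 ≡ 482 (mod 617)
616 = 512 + 64 + 32 + 8 in binary powers of 2.
So 7^616 ≡ 482 · 105 · 546 · 170 ≡ 1 (mod 617).
Since the result is 1, base 7 gives no evidence that 617 is composite.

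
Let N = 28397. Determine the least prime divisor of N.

73

28397 is odd.
Digit sum 29, not divisible by 3.
Ends in 7: not divisible by 5.
7: 28397 = 7·4056 + 5
11: 28397 = 11·2581 + 6
13: 28397 = 13·2184 + 5
17: 28397 = 17·1670 + 7
19: 28397 = 19·1494 + 11
23: 28397 = 23·1234 + 15
29: 28397 = 29·979 + 6
31: 28397 = 31·916 + 1
37: 28397 = 37·767 + 18
41: 28397 = 41·692 + 25
43: 28397 = 43·660 + 17
47: 28397 = 47·604 + 9
53: 28397 = 53·535 + 42
59: 28397 = 59·481 + 18
61: 28397 = 61·465 + 32
67: 28397 = 67·423 + 56
71: 28397 = 71·399 + 68
73: 28397 = 73·389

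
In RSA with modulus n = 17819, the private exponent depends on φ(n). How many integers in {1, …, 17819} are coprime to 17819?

17544

Factor: 17819 = 103 · 173.
φ(17819) = (103−1) · (173−1) = 102 · 172 = 17544.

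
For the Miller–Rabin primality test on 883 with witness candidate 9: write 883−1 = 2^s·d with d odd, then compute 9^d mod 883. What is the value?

1

883 − 1 = 882 = 2^1 · 441, so d = 441.
9^1 ≡ 9 (mod 883)
9^2 ≡ 9^2 = 81 ≡ 81 (mod 883)
9^4 ≡ 81^2 = 6561 ≡ 380 (mod 883)
9^8 ≡ 380^2 = 144400 ≡ 471 (mod 883)
9^16 ≡ 471^2 = 221841 ≡ 208 (mod 883)
9^32 ≡ 208^2 = 43264 ≡ 880 (mod 883)
9^64 ≡ 880^2 = 774400 ≡ 9 (mod 883)
9^128 ≡ 9^2 = 81 ≡ 81 (mod 883)
9^256 ≡ 81^2 = 6561 ≡ 380 (mod 883)
441 = 256 + 128 + 32 + 16 + 8 + 1 in binary powers of 2.
So 9^441 ≡ 380 · 81 · 880 · 208 · 471 · 9 ≡ 1 (mod 883).
Since 9^d ≡ 1 (mod 883), base 9 does not prove 883 composite.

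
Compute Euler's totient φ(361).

Factor: 361 = 19^2.
φ(361) = 19^1·(19−1) = 342.

342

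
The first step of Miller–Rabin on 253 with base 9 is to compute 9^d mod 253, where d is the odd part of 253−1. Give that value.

253 − 1 = 252 = 2^2 · 63, so d = 63.
9^1 ≡ 9 (mod 253)
9^2 ≡ 9^2 = 81 ≡ 81 (mod 253)
9^4 ≡ 81^2 = 6561 ≡ 236 (mod 253)
9^8 ≡ 236^2 = 55696 ≡ 36 (mod 253)
9^16 ≡ 36^2 = 1296 ≡ 31 (mod 253)
9^32 ≡ 31^2 = 961 ≡ 202 (mod 253)
63 = 32 + 16 + 8 + 4 + 2 + 1 in binary powers of 2.
So 9^63 ≡ 202 · 31 · 36 · 236 · 81 · 9 ≡ 36 (mod 253).
Squaring chain: 36 → 31; never reaches −1, so base 9 is a Miller–Rabin witness that 253 is composite.

36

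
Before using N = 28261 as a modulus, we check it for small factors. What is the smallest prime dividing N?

59

28261 is odd.
Digit sum 19, not divisible by 3.
Ends in 1: not divisible by 5.
7: 28261 = 7·4037 + 2
11: 28261 = 11·2569 + 2
13: 28261 = 13·2173 + 12
17: 28261 = 17·1662 + 7
19: 28261 = 19·1487 + 8
23: 28261 = 23·1228 + 17
29: 28261 = 29·974 + 15
31: 28261 = 31·911 + 20
37: 28261 = 37·763 + 30
41: 28261 = 41·689 + 12
43: 28261 = 43·657 + 10
47: 28261 = 47·601 + 14
53: 28261 = 53·533 + 12
59: 28261 = 59·479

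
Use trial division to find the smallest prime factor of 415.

415 is odd.
Digit sum 10, not divisible by 3.
Ends in 5: divisible by 5.

5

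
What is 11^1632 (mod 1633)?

11^1 ≡ 11 (mod 1633)
11^2 ≡ 11^2 = 121 ≡ 121 (mod 1633)
11^4 ≡ 121^2 = 14641 ≡ 1577 (mod 1633)
11^8 ≡ 1577^2 = 2486929 ≡ 1503 (mod 1633)
11^16 ≡ 1503^2 = 2259009 ≡ 570 (mod 1633)
11^32 ≡ 570^2 = 324900 ≡ 1566 (mod 1633)
11^64 ≡ 1566^2 = 2452356 ≡ 1223 (mod 1633)
11^128 ≡ 1223^2 = 1495729 ≡ 1534 (mod 1633)
11^256 ≡ 1534^2 = 2353156 ≡ 3 (mod 1633)
11^512 ≡ 3^2 = 9 ≡ 9 (mod 1633)
11^1024 ≡ 9^2 = 81 ≡ 81 (mod 1633)
1632 = 1024 + 512 + 64 + 32 in binary powers of 2.
So 11^1632 ≡ 81 · 9 · 1223 · 1566 ≡ 151 (mod 1633).
Since 151 ≠ 1, base 11 is a Fermat witness: 1633 is composite.

151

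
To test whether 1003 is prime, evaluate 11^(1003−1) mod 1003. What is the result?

11^1 ≡ 11 (mod 1003)
11^2 ≡ 11^2 = 121 ≡ 121 (mod 1003)
11^4 ≡ 121^2 = 14641 ≡ 599 (mod 1003)
11^8 ≡ 599^2 = 358801 ≡ 730 (mod 1003)
11^16 ≡ 730^2 = 532900 ≡ 307 (mod 1003)
11^32 ≡ 307^2 = 94249 ≡ 970 (mod 1003)
11^64 ≡ 970^2 = 940900 ≡ 86 (mod 1003)
11^128 ≡ 86^2 = 7396 ≡ 375 (mod 1003)
11^256 ≡ 375^2 = 140625 ≡ 205 (mod 1003)
11^512 ≡ 205^2 = 42025 ≡ 902 (mod 1003)
1002 = 512 + 256 + 128 + 64 + 32 + 8 + 2 in binary powers of 2.
So 11^1002 ≡ 902 · 205 · 375 · 86 · 970 · 730 · 121 ≡ 661 (mod 1003).
Since 661 ≠ 1, base 11 is a Fermat witness: 1003 is composite.

661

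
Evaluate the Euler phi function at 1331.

1210

Factor: 1331 = 11^3.
φ(1331) = 11^2·(11−1) = 1210.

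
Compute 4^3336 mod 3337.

192

4^1 ≡ 4 (mod 3337)
4^2 ≡ 4^2 = 16 ≡ 16 (mod 3337)
4^4 ≡ 16^2 = 256 ≡ 256 (mod 3337)
4^8 ≡ 256^2 = 65536 ≡ 2133 (mod 3337)
4^16 ≡ 2133^2 = 4549689 ≡ 1358 (mod 3337)
4^32 ≡ 1358^2 = 1844164 ≡ 2140 (mod 3337)
4^64 ≡ 2140^2 = 4579600 ≡ 1236 (mod 3337)
4^128 ≡ 1236^2 = 1527696 ≡ 2687 (mod 3337)
4^256 ≡ 2687^2 = 7219969 ≡ 2038 (mod 3337)
4^512 ≡ 2038^2 = 4153444 ≡ 2216 (mod 3337)
4^1024 ≡ 2216^2 = 4910656 ≡ 1929 (mod 3337)
4^2048 ≡ 1929^2 = 3721041 ≡ 286 (mod 3337)
3336 = 2048 + 1024 + 256 + 8 in binary powers of 2.
So 4^3336 ≡ 286 · 1929 · 2038 · 2133 ≡ 192 (mod 3337).
Since 192 ≠ 1, base 4 is a Fermat witness: 3337 is composite.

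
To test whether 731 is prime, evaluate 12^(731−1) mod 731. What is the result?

12^1 ≡ 12 (mod 731)
12^2 ≡ 12^2 = 144 ≡ 144 (mod 731)
12^4 ≡ 144^2 = 20736 ≡ 268 (mod 731)
12^8 ≡ 268^2 = 71824 ≡ 186 (mod 731)
12^16 ≡ 186^2 = 34596 ≡ 239 (mod 731)
12^32 ≡ 239^2 = 57121 ≡ 103 (mod 731)
12^64 ≡ 103^2 = 10609 ≡ 375 (mod 731)
12^128 ≡ 375^2 = 140625 ≡ 273 (mod 731)
12^256 ≡ 273^2 = 74529 ≡ 698 (mod 731)
12^512 ≡ 698^2 = 487204 ≡ 358 (mod 731)
730 = 512 + 128 + 64 + 16 + 8 + 2 in binary powers of 2.
So 12^730 ≡ 358 · 273 · 375 · 239 · 186 · 144 ≡ 196 (mod 731).
Since 196 ≠ 1, base 12 is a Fermat witness: 731 is composite.

196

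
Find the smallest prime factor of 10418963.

10418963 is odd.
Digit sum 32, not divisible by 3.
Ends in 3: not divisible by 5.
7: 10418963 = 7·1488423 + 2
11: 10418963 = 11·947178 + 5
13: 10418963 = 13·801458 + 9
17: 10418963 = 17·612880 + 3
19: 10418963 = 19·548366 + 9
23: 10418963 = 23·452998 + 9
29: 10418963 = 29·359274 + 17
31: 10418963 = 31·336095 + 18
37: 10418963 = 37·281593 + 22
41: 10418963 = 41·254121 + 2
43: 10418963 = 43·242301 + 20
47: 10418963 = 47·221680 + 3
53: 10418963 = 53·196584 + 11
59: 10418963 = 59·176592 + 35
61: 10418963 = 61·170802 + 41
67: 10418963 = 67·155506 + 61
71: 10418963 = 71·146745 + 68
73: 10418963 = 73·142725 + 38
79: 10418963 = 79·131885 + 48
83: 10418963 = 83·125529 + 56
89: 10418963 = 89·117067

89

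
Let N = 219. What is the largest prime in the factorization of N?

73

219 = 3 · 73
73 is prime.
So 219 = 3 · 73; the largest prime factor is 73.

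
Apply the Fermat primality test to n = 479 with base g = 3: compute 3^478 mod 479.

3^1 ≡ 3 (mod 479)
3^2 ≡ 3^2 = 9 ≡ 9 (mod 479)
3^4 ≡ 9^2 = 81 ≡ 81 (mod 479)
3^8 ≡ 81^2 = 6561 ≡ 334 (mod 479)
3^16 ≡ 334^2 = 111556 ≡ 428 (mod 479)
3^32 ≡ 428^2 = 183184 ≡ 206 (mod 479)
3^64 ≡ 206^2 = 42436 ≡ 284 (mod 479)
3^128 ≡ 284^2 = 80656 ≡ 184 (mod 479)
3^256 ≡ 184^2 = 33856 ≡ 326 (mod 479)
478 = 256 + 128 + 64 + 16 + 8 + 4 + 2 in binary powers of 2.
So 3^478 ≡ 326 · 184 · 284 · 428 · 334 · 81 · 9 ≡ 1 (mod 479).
Since the result is 1, base 3 gives no evidence that 479 is composite.

1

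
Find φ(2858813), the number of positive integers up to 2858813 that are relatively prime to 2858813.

Factor: 2858813 = 131 · 139 · 157.
φ(2858813) = (131−1) · (139−1) · (157−1) = 130 · 138 · 156 = 2798640.

2798640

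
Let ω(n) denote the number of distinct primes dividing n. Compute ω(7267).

2

7267 = 13^2 · 43
7267 = 13^2 · 43, which has 2 distinct prime factors.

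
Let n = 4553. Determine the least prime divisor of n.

4553 is odd.
Digit sum 17, not divisible by 3.
Ends in 3: not divisible by 5.
7: 4553 = 7·650 + 3
11: 4553 = 11·413 + 10
13: 4553 = 13·350 + 3
17: 4553 = 17·267 + 14
19: 4553 = 19·239 + 12
23: 4553 = 23·197 + 22
29: 4553 = 29·157

29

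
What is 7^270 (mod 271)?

7^1 ≡ 7 (mod 271)
7^2 ≡ 7^2 = 49 ≡ 49 (mod 271)
7^4 ≡ 49^2 = 2401 ≡ 233 (mod 271)
7^8 ≡ 233^2 = 54289 ≡ 89 (mod 271)
7^16 ≡ 89^2 = 7921 ≡ 62 (mod 271)
7^32 ≡ 62^2 = 3844 ≡ 50 (mod 271)
7^64 ≡ 50^2 = 2500 ≡ 61 (mod 271)
7^128 ≡ 61^2 = 3721 ≡ 198 (mod 271)
7^256 ≡ 198^2 = 39204 ≡ 180 (mod 271)
270 = 256 + 8 + 4 + 2 in binary powers of 2.
So 7^270 ≡ 180 · 89 · 233 · 49 ≡ 1 (mod 271).
Since the result is 1, base 7 gives no evidence that 271 is composite.

1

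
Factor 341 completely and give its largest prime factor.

341 = 11 · 31
31 is prime.
So 341 = 11 · 31; the largest prime factor is 31.

31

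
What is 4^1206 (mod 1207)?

577

4^1 ≡ 4 (mod 1207)
4^2 ≡ 4^2 = 16 ≡ 16 (mod 1207)
4^4 ≡ 16^2 = 256 ≡ 256 (mod 1207)
4^8 ≡ 256^2 = 65536 ≡ 358 (mod 1207)
4^16 ≡ 358^2 = 128164 ≡ 222 (mod 1207)
4^32 ≡ 222^2 = 49284 ≡ 1004 (mod 1207)
4^64 ≡ 1004^2 = 1008016 ≡ 171 (mod 1207)
4^128 ≡ 171^2 = 29241 ≡ 273 (mod 1207)
4^256 ≡ 273^2 = 74529 ≡ 902 (mod 1207)
4^512 ≡ 902^2 = 813604 ≡ 86 (mod 1207)
4^1024 ≡ 86^2 = 7396 ≡ 154 (mod 1207)
1206 = 1024 + 128 + 32 + 16 + 4 + 2 in binary powers of 2.
So 4^1206 ≡ 154 · 273 · 1004 · 222 · 256 · 16 ≡ 577 (mod 1207).
Since 577 ≠ 1, base 4 is a Fermat witness: 1207 is composite.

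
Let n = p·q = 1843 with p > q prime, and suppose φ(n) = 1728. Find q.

19

φ(n) = (p−1)(q−1) = n − (p+q) + 1, so p + q = 1843 − 1728 + 1 = 116.
p and q are the roots of t² − 116t + 1843 = 0.
Discriminant: 116² − 4·1843 = 13456 − 7372 = 6084; √6084 = 78.
q = (116 − 78)/2 = 19, p = (116 + 78)/2 = 97.
Check: 19 · 97 = 1843.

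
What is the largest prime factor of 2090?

2090 = 2 · 1045
1045 = 5 · 209
209 = 11 · 19
19 is prime.
So 2090 = 2 · 5 · 11 · 19; the largest prime factor is 19.

19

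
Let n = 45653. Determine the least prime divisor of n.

71

45653 is odd.
Digit sum 23, not divisible by 3.
Ends in 3: not divisible by 5.
7: 45653 = 7·6521 + 6
11: 45653 = 11·4150 + 3
13: 45653 = 13·3511 + 10
17: 45653 = 17·2685 + 8
19: 45653 = 19·2402 + 15
23: 45653 = 23·1984 + 21
29: 45653 = 29·1574 + 7
31: 45653 = 31·1472 + 21
37: 45653 = 37·1233 + 32
41: 45653 = 41·1113 + 20
43: 45653 = 43·1061 + 30
47: 45653 = 47·971 + 16
53: 45653 = 53·861 + 20
59: 45653 = 59·773 + 46
61: 45653 = 61·748 + 25
67: 45653 = 67·681 + 26
71: 45653 = 71·643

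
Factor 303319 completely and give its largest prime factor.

303319 = 53 · 5723
5723 = 59 · 97
97 is prime.
So 303319 = 53 · 59 · 97; the largest prime factor is 97.

97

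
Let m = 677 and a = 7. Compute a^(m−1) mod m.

1

7^1 ≡ 7 (mod 677)
7^2 ≡ 7^2 = 49 ≡ 49 (mod 677)
7^4 ≡ 49^2 = 2401 ≡ 370 (mod 677)
7^8 ≡ 370^2 = 136900 ≡ 146 (mod 677)
7^16 ≡ 146^2 = 21316 ≡ 329 (mod 677)
7^32 ≡ 329^2 = 108241 ≡ 598 (mod 677)
7^64 ≡ 598^2 = 357604 ≡ 148 (mod 677)
7^128 ≡ 148^2 = 21904 ≡ 240 (mod 677)
7^256 ≡ 240^2 = 57600 ≡ 55 (mod 677)
7^512 ≡ 55^2 = 3025 ≡ 317 (mod 677)
676 = 512 + 128 + 32 + 4 in binary powers of 2.
So 7^676 ≡ 317 · 240 · 598 · 370 ≡ 1 (mod 677).
Since the result is 1, base 7 gives no evidence that 677 is composite.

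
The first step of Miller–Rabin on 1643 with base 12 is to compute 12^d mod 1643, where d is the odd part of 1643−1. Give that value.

1643 − 1 = 1642 = 2^1 · 821, so d = 821.
12^1 ≡ 12 (mod 1643)
12^2 ≡ 12^2 = 144 ≡ 144 (mod 1643)
12^4 ≡ 144^2 = 20736 ≡ 1020 (mod 1643)
12^8 ≡ 1020^2 = 1040400 ≡ 381 (mod 1643)
12^16 ≡ 381^2 = 145161 ≡ 577 (mod 1643)
12^32 ≡ 577^2 = 332929 ≡ 1043 (mod 1643)
12^64 ≡ 1043^2 = 1087849 ≡ 183 (mod 1643)
12^128 ≡ 183^2 = 33489 ≡ 629 (mod 1643)
12^256 ≡ 629^2 = 395641 ≡ 1321 (mod 1643)
12^512 ≡ 1321^2 = 1745041 ≡ 175 (mod 1643)
821 = 512 + 256 + 32 + 16 + 4 + 1 in binary powers of 2.
So 12^821 ≡ 175 · 1321 · 1043 · 577 · 1020 · 12 ≡ 610 (mod 1643).
Squaring chain: 610; never reaches −1, so base 12 is a Miller–Rabin witness that 1643 is composite.

610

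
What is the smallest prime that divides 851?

851 is odd.
Digit sum 14, not divisible by 3.
Ends in 1: not divisible by 5.
7: 851 = 7·121 + 4
11: 851 = 11·77 + 4
13: 851 = 13·65 + 6
17: 851 = 17·50 + 1
19: 851 = 19·44 + 15
23: 851 = 23·37

23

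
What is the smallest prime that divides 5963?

67

5963 is odd.
Digit sum 23, not divisible by 3.
Ends in 3: not divisible by 5.
7: 5963 = 7·851 + 6
11: 5963 = 11·542 + 1
13: 5963 = 13·458 + 9
17: 5963 = 17·350 + 13
19: 5963 = 19·313 + 16
23: 5963 = 23·259 + 6
29: 5963 = 29·205 + 18
31: 5963 = 31·192 + 11
37: 5963 = 37·161 + 6
41: 5963 = 41·145 + 18
43: 5963 = 43·138 + 29
47: 5963 = 47·126 + 41
53: 5963 = 53·112 + 27
59: 5963 = 59·101 + 4
61: 5963 = 61·97 + 46
67: 5963 = 67·89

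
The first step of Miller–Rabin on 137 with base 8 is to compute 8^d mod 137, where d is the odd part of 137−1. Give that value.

137 − 1 = 136 = 2^3 · 17, so d = 17.
8^1 ≡ 8 (mod 137)
8^2 ≡ 8^2 = 64 ≡ 64 (mod 137)
8^4 ≡ 64^2 = 4096 ≡ 123 (mod 137)
8^8 ≡ 123^2 = 15129 ≡ 59 (mod 137)
8^16 ≡ 59^2 = 3481 ≡ 56 (mod 137)
17 = 16 + 1 in binary powers of 2.
So 8^17 ≡ 56 · 8 ≡ 37 (mod 137).
Squaring chain: 37 → 136 → 1; reaches −1, so base 8 does not prove 137 composite.

37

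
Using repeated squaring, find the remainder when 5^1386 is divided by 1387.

1122

5^1 ≡ 5 (mod 1387)
5^2 ≡ 5^2 = 25 ≡ 25 (mod 1387)
5^4 ≡ 25^2 = 625 ≡ 625 (mod 1387)
5^8 ≡ 625^2 = 390625 ≡ 878 (mod 1387)
5^16 ≡ 878^2 = 770884 ≡ 1099 (mod 1387)
5^32 ≡ 1099^2 = 1207801 ≡ 1111 (mod 1387)
5^64 ≡ 1111^2 = 1234321 ≡ 1278 (mod 1387)
5^128 ≡ 1278^2 = 1633284 ≡ 785 (mod 1387)
5^256 ≡ 785^2 = 616225 ≡ 397 (mod 1387)
5^512 ≡ 397^2 = 157609 ≡ 878 (mod 1387)
5^1024 ≡ 878^2 = 770884 ≡ 1099 (mod 1387)
1386 = 1024 + 256 + 64 + 32 + 8 + 2 in binary powers of 2.
So 5^1386 ≡ 1099 · 397 · 1278 · 1111 · 878 · 25 ≡ 1122 (mod 1387).
Since 1122 ≠ 1, base 5 is a Fermat witness: 1387 is composite.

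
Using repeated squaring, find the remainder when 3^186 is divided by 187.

25

3^1 ≡ 3 (mod 187)
3^2 ≡ 3^2 = 9 ≡ 9 (mod 187)
3^4 ≡ 9^2 = 81 ≡ 81 (mod 187)
3^8 ≡ 81^2 = 6561 ≡ 16 (mod 187)
3^16 ≡ 16^2 = 256 ≡ 69 (mod 187)
3^32 ≡ 69^2 = 4761 ≡ 86 (mod 187)
3^64 ≡ 86^2 = 7396 ≡ 103 (mod 187)
3^128 ≡ 103^2 = 10609 ≡ 137 (mod 187)
186 = 128 + 32 + 16 + 8 + 2 in binary powers of 2.
So 3^186 ≡ 137 · 86 · 69 · 16 · 9 ≡ 25 (mod 187).
Since 25 ≠ 1, base 3 is a Fermat witness: 187 is composite.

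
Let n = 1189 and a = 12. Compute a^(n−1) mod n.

146

12^1 ≡ 12 (mod 1189)
12^2 ≡ 12^2 = 144 ≡ 144 (mod 1189)
12^4 ≡ 144^2 = 20736 ≡ 523 (mod 1189)
12^8 ≡ 523^2 = 273529 ≡ 59 (mod 1189)
12^16 ≡ 59^2 = 3481 ≡ 1103 (mod 1189)
12^32 ≡ 1103^2 = 1216609 ≡ 262 (mod 1189)
12^64 ≡ 262^2 = 68644 ≡ 871 (mod 1189)
12^128 ≡ 871^2 = 758641 ≡ 59 (mod 1189)
12^256 ≡ 59^2 = 3481 ≡ 1103 (mod 1189)
12^512 ≡ 1103^2 = 1216609 ≡ 262 (mod 1189)
12^1024 ≡ 262^2 = 68644 ≡ 871 (mod 1189)
1188 = 1024 + 128 + 32 + 4 in binary powers of 2.
So 12^1188 ≡ 871 · 59 · 262 · 523 ≡ 146 (mod 1189).
Since 146 ≠ 1, base 12 is a Fermat witness: 1189 is composite.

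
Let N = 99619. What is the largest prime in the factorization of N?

97

99619 = 13 · 7663
7663 = 79 · 97
97 is prime.
So 99619 = 13 · 79 · 97; the largest prime factor is 97.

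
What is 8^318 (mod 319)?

8^1 ≡ 8 (mod 319)
8^2 ≡ 8^2 = 64 ≡ 64 (mod 319)
8^4 ≡ 64^2 = 4096 ≡ 268 (mod 319)
8^8 ≡ 268^2 = 71824 ≡ 49 (mod 319)
8^16 ≡ 49^2 = 2401 ≡ 168 (mod 319)
8^32 ≡ 168^2 = 28224 ≡ 152 (mod 319)
8^64 ≡ 152^2 = 23104 ≡ 136 (mod 319)
8^128 ≡ 136^2 = 18496 ≡ 313 (mod 319)
8^256 ≡ 313^2 = 97969 ≡ 36 (mod 319)
318 = 256 + 32 + 16 + 8 + 4 + 2 in binary powers of 2.
So 8^318 ≡ 36 · 152 · 168 · 49 · 268 · 64 ≡ 236 (mod 319).
Since 236 ≠ 1, base 8 is a Fermat witness: 319 is composite.

236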